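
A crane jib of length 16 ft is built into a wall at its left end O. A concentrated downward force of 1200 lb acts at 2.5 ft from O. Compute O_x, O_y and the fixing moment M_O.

O_x = 0, O_y = 1200 lb, M_O = 3000 lb·ft

ΣF_x = 0: O_x = 0.
ΣF_y = 0: O_y − 1200 = 0 → O_y = 1200 lb.
ΣM about O: M_O − 1200·2.5 = 0 → M_O = 3000 lb·ft.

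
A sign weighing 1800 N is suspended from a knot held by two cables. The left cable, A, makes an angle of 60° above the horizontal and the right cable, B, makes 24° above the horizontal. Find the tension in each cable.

ΣF_x = 0: −T_A·cos60° + T_B·cos24° = 0 → T_B = 0.547318·T_A.
ΣF_y = 0: T_A·sin60° + T_B·sin24° = 1800.
Substitute: T_A·(0.866025 + 0.547318·0.406737) = 1800 → T_A = 1653.44 ≈ 1653 N.
Then T_B = 0.547318 × 1653.44 = 905.0 N.

T_A = 1653 N, T_B = 905.0 N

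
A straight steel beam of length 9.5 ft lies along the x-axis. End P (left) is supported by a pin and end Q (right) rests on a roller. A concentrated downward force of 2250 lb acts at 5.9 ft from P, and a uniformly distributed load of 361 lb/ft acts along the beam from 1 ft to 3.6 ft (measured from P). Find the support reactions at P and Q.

P_x = 0, P_y = 1564 lb, Q_y = 1625 lb

Resultant of the distributed load: 361 × 2.6 = 938.6 lb at 2.3 ft from P.
Taking moments about P: Q_y·9.5 − 2250·5.9 − (361·2.6)·2.3 = 0 → Q_y = 15433.78/9.5 = 1624.61 ≈ 1625 lb.
ΣF_y = 0: P_y + 1624.61 − 2250 − 361·2.6 = 0 → P_y = 1564 lb.
ΣF_x = 0: no horizontal applied forces, so P_x = 0.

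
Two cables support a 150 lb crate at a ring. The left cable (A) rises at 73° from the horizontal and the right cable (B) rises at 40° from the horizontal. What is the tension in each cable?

T_A = 124.8 lb, T_B = 47.64 lb

ΣF_x = 0: −T_A·cos73° + T_B·cos40° = 0 → T_B = 0.381664·T_A.
ΣF_y = 0: T_A·sin73° + T_B·sin40° = 150.
Substitute: T_A·(0.956305 + 0.381664·0.642788) = 150 → T_A = 124.83 ≈ 124.8 lb.
Then T_B = 0.381664 × 124.83 = 47.64 lb.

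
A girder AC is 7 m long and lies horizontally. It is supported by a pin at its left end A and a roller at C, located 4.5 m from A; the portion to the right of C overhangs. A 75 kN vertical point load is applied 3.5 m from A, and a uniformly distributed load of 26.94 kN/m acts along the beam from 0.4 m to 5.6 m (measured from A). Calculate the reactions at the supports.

A_x = 0, A_y = 63.36 kN, C_y = 151.7 kN

Resultant of the distributed load: 26.94 × 5.2 = 140.088 kN at 3 m from A.
Moments about A: C_y·4.5 − 75·3.5 − (26.94·5.2)·3 = 0 → C_y = 682.764/4.5 = 151.725 ≈ 151.7 kN.
ΣF_y = 0: A_y + 151.725 − 75 − 26.94·5.2 = 0 → A_y = 63.36 kN.
ΣF_x = 0: no horizontal applied forces, so A_x = 0.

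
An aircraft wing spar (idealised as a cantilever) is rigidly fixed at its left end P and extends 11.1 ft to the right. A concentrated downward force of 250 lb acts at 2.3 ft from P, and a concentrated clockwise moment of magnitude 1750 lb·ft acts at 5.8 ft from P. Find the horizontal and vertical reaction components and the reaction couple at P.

P_x = 0, P_y = 250.0 lb, M_P = 2325 lb·ft

ΣF_x = 0: P_x = 0.
ΣF_y = 0: P_y − 250 = 0 → P_y = 250.0 lb.
ΣM about P: M_P − 250·2.3 − 1750 = 0 → M_P = 2325 lb·ft.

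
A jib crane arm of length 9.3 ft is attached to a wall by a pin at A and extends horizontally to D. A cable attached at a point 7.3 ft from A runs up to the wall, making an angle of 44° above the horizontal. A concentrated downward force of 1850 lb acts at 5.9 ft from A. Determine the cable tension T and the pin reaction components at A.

T = 2152 lb, A_x = 1548 lb, A_y = 354.8 lb

ΣM about A: T·sin44°·7.3 − 1850·5.9 = 0 → T = 10915/(7.3·0.694658) = 2152.43 ≈ 2152 lb.
ΣF_x = 0: A_x − T·cos44° = 0 → A_x = 2152.43 × 0.71934 = 1548 lb.
ΣF_y = 0: A_y + T·sin44° − 1850 = 0 → A_y = 1850 − 2152.43 × 0.694658 = 354.8 lb.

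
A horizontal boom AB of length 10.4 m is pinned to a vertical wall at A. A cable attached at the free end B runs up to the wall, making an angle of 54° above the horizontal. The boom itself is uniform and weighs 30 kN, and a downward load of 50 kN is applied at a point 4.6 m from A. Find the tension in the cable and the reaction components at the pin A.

ΣM about A: T·sin54°·10.4 − 30·5.2 − 50·4.6 = 0 → T = 386/(10.4·0.809017) = 45.8771 ≈ 45.88 kN.
ΣF_x = 0: A_x − T·cos54° = 0 → A_x = 45.8771 × 0.587785 = 26.97 kN.
ΣF_y = 0: A_y + T·sin54° − 30 − 50 = 0 → A_y = 80 − 45.8771 × 0.809017 = 42.88 kN.

T = 45.88 kN, A_x = 26.97 kN, A_y = 42.88 kN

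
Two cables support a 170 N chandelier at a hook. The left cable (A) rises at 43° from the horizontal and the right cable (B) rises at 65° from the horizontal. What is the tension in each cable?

ΣF_x = 0: −T_A·cos43° + T_B·cos65° = 0 → T_B = 1.73053·T_A.
ΣF_y = 0: T_A·sin43° + T_B·sin65° = 170.
Substitute: T_A·(0.681998 + 1.73053·0.906308) = 170 → T_A = 75.5424 ≈ 75.54 N.
Then T_B = 1.73053 × 75.5424 = 130.7 N.

T_A = 75.54 N, T_B = 130.7 N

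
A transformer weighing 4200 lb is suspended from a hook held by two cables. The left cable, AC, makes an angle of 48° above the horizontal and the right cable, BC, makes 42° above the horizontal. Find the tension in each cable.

ΣF_x = 0: −T_AC·cos48° + T_BC·cos42° = 0 → T_BC = 0.900404·T_AC.
ΣF_y = 0: T_AC·sin48° + T_BC·sin42° = 4200.
Substitute: T_AC·(0.743145 + 0.900404·0.669131) = 4200 → T_AC = 3121.21 ≈ 3121 lb.
Then T_BC = 0.900404 × 3121.21 = 2810 lb.

T_AC = 3121 lb, T_BC = 2810 lb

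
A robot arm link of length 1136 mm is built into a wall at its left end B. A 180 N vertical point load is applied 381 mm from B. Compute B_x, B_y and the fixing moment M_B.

ΣF_x = 0: B_x = 0.
ΣF_y = 0: B_y − 180 = 0 → B_y = 180.0 N.
ΣM about B: M_B − 180·381 = 0 → M_B = 68580 N·mm.

B_x = 0, B_y = 180.0 N, M_B = 68580 N·mm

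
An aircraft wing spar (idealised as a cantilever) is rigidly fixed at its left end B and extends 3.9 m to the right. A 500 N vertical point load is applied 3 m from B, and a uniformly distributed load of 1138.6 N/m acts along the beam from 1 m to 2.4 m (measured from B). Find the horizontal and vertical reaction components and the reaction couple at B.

Resultant of the distributed load: 1138.6 × 1.4 = 1594.04 N at 1.7 m from B.
ΣF_x = 0: B_x = 0.
ΣF_y = 0: B_y − 500 − 1138.6·1.4 = 0 → B_y = 2094 N.
ΣM about B: M_B − 500·3 − (1138.6·1.4)·1.7 = 0 → M_B = 4210 N·m.

B_x = 0, B_y = 2094 N, M_B = 4210 N·m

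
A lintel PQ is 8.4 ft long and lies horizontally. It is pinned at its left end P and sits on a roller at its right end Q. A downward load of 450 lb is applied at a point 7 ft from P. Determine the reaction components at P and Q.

Taking moments about P: Q_y·8.4 − 450·7 = 0 → Q_y = 3150/8.4 = 375.0 lb.
ΣF_y = 0: P_y + 375 − 450 = 0 → P_y = 75.00 lb.
ΣF_x = 0: no horizontal applied forces, so P_x = 0.

P_x = 0, P_y = 75.00 lb, Q_y = 375.0 lb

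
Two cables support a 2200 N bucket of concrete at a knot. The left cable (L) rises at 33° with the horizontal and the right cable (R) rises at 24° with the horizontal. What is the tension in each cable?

T_L = 2396 N, T_R = 2200 N

ΣF_x = 0: −T_L·cos33° + T_R·cos24° = 0 → T_R = 0.918039·T_L.
ΣF_y = 0: T_L·sin33° + T_R·sin24° = 2200.
Substitute: T_L·(0.544639 + 0.918039·0.406737) = 2200 → T_L = 2396.41 ≈ 2396 N.
Then T_R = 0.918039 × 2396.41 = 2200 N.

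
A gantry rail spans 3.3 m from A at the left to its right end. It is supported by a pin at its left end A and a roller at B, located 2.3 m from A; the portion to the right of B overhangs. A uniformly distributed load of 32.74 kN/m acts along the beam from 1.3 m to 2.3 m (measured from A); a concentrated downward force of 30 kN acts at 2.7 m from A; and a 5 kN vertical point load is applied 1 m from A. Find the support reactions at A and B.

Resultant of the distributed load: 32.74 × 1 = 32.74 kN at 1.8 m from A.
Taking moments about A: B_y·2.3 − (32.74·1)·1.8 − 30·2.7 − 5·1 = 0 → B_y = 144.932/2.3 = 63.0139 ≈ 63.01 kN.
ΣF_y = 0: A_y + 63.0139 − 32.74·1 − 30 − 5 = 0 → A_y = 4.726 kN.
ΣF_x = 0: no horizontal applied forces, so A_x = 0.

A_x = 0, A_y = 4.726 kN, B_y = 63.01 kN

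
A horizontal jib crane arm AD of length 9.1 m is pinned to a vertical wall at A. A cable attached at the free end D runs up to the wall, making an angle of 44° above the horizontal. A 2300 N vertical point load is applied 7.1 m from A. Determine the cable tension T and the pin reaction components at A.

ΣM about A: T·sin44°·9.1 − 2300·7.1 = 0 → T = 16330/(9.1·0.694658) = 2583.29 ≈ 2583 N.
ΣF_x = 0: A_x − T·cos44° = 0 → A_x = 2583.29 × 0.71934 = 1858 N.
ΣF_y = 0: A_y + T·sin44° − 2300 = 0 → A_y = 2300 − 2583.29 × 0.694658 = 505.5 N.

T = 2583 N, A_x = 1858 N, A_y = 505.5 N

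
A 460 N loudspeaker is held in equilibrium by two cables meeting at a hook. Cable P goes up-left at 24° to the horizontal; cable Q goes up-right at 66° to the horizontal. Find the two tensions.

T_P = 187.1 N, T_Q = 420.2 N

ΣF_x = 0: −T_P·cos24° + T_Q·cos66° = 0 → T_Q = 2.24604·T_P.
ΣF_y = 0: T_P·sin24° + T_Q·sin66° = 460.
Substitute: T_P·(0.406737 + 2.24604·0.913545) = 460 → T_P = 187.099 ≈ 187.1 N.
Then T_Q = 2.24604 × 187.099 = 420.2 N.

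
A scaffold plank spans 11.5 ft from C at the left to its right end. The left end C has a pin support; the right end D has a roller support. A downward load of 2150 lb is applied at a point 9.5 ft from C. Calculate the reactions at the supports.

C_x = 0, C_y = 373.9 lb, D_y = 1776 lb

Taking moments about C: D_y·11.5 − 2150·9.5 = 0 → D_y = 20425/11.5 = 1776.09 ≈ 1776 lb.
ΣF_y = 0: C_y + 1776.09 − 2150 = 0 → C_y = 373.9 lb.
ΣF_x = 0: no horizontal applied forces, so C_x = 0.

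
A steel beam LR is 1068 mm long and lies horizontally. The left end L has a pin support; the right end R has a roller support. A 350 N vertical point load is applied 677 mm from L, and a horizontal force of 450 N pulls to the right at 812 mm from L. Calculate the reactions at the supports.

L_x = -450.0 N, L_y = 128.1 N, R_y = 221.9 N

Moments about L: R_y·1068 − 350·677 = 0 → R_y = 236950/1068 = 221.863 ≈ 221.9 N.
ΣF_y = 0: L_y + 221.863 − 350 = 0 → L_y = 128.1 N.
ΣF_x = 0: L_x + 450 = 0 → L_x = -450.0 N.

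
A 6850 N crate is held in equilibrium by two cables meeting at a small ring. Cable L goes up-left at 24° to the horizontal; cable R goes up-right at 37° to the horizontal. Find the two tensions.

T_L = 6255 N, T_R = 7155 N

ΣF_x = 0: −T_L·cos24° + T_R·cos37° = 0 → T_R = 1.14388·T_L.
ΣF_y = 0: T_L·sin24° + T_R·sin37° = 6850.
Substitute: T_L·(0.406737 + 1.14388·0.601815) = 6850 → T_L = 6254.9 ≈ 6255 N.
Then T_R = 1.14388 × 6254.9 = 7155 N.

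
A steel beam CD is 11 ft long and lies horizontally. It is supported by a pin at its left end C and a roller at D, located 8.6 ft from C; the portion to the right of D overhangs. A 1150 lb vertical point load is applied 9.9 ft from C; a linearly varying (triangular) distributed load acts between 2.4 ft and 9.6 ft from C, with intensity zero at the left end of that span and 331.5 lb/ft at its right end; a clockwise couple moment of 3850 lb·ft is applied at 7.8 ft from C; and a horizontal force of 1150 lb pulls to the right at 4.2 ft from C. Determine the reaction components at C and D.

Resultant of the triangular load: ½ × 331.5 × 7.2 = 1193.4 lb, acting at 7.2 ft from C (one-third of the span from the peak).
Moments about C: D_y·8.6 − 1150·9.9 − (½·331.5·7.2)·7.2 − 3850 = 0 → D_y = 23827.48/8.6 = 2770.64 ≈ 2771 lb.
ΣF_y = 0: C_y + 2770.64 − 1150 − ½·331.5·7.2 = 0 → C_y = -427.2 lb.
ΣF_x = 0: C_x + 1150 = 0 → C_x = -1150 lb.

C_x = -1150 lb, C_y = -427.2 lb, D_y = 2771 lb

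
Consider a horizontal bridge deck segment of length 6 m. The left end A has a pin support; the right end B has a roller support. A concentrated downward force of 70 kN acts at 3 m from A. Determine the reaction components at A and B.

A_x = 0, A_y = 35.00 kN, B_y = 35.00 kN

Moments about A: B_y·6 − 70·3 = 0 → B_y = 210/6 = 35.00 kN.
ΣF_y = 0: A_y + 35 − 70 = 0 → A_y = 35.00 kN.
ΣF_x = 0: no horizontal applied forces, so A_x = 0.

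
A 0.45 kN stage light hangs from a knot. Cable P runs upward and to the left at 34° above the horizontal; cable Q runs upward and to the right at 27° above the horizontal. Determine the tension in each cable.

T_P = 0.4584 kN, T_Q = 0.4265 kN

ΣF_x = 0: −T_P·cos34° + T_Q·cos27° = 0 → T_Q = 0.930451·T_P.
ΣF_y = 0: T_P·sin34° + T_Q·sin27° = 0.45.
Substitute: T_P·(0.559193 + 0.930451·0.45399) = 0.45 → T_P = 0.458431 ≈ 0.4584 kN.
Then T_Q = 0.930451 × 0.458431 = 0.4265 kN.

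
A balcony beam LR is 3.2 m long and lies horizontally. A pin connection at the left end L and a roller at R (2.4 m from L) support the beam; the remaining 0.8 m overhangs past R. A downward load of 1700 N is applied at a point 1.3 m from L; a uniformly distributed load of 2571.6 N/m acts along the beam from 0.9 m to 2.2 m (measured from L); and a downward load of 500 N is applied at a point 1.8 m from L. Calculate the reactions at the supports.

Resultant of the distributed load: 2571.6 × 1.3 = 3343.08 N at 1.55 m from L.
Taking moments about L: R_y·2.4 − 1700·1.3 − (2571.6·1.3)·1.55 − 500·1.8 = 0 → R_y = 8291.774/2.4 = 3454.91 ≈ 3455 N.
ΣF_y = 0: L_y + 3454.91 − 1700 − 2571.6·1.3 − 500 = 0 → L_y = 2088 N.
ΣF_x = 0: no horizontal applied forces, so L_x = 0.

L_x = 0, L_y = 2088 N, R_y = 3455 N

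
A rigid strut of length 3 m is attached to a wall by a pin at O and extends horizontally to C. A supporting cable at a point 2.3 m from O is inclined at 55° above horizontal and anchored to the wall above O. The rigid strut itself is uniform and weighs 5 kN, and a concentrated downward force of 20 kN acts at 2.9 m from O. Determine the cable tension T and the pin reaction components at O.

T = 34.77 kN, O_x = 19.94 kN, O_y = -3.478 kN

ΣM about O: T·sin55°·2.3 − 5·1.5 − 20·2.9 = 0 → T = 65.5/(2.3·0.819152) = 34.7655 ≈ 34.77 kN.
ΣF_x = 0: O_x − T·cos55° = 0 → O_x = 34.7655 × 0.573576 = 19.94 kN.
ΣF_y = 0: O_y + T·sin55° − 5 − 20 = 0 → O_y = 25 − 34.7655 × 0.819152 = -3.478 kN.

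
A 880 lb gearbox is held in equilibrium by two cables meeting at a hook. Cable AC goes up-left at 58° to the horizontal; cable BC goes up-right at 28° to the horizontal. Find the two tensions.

T_AC = 778.9 lb, T_BC = 467.5 lb

ΣF_x = 0: −T_AC·cos58° + T_BC·cos28° = 0 → T_BC = 0.600171·T_AC.
ΣF_y = 0: T_AC·sin58° + T_BC·sin28° = 880.
Substitute: T_AC·(0.848048 + 0.600171·0.469472) = 880 → T_AC = 778.891 ≈ 778.9 lb.
Then T_BC = 0.600171 × 778.891 = 467.5 lb.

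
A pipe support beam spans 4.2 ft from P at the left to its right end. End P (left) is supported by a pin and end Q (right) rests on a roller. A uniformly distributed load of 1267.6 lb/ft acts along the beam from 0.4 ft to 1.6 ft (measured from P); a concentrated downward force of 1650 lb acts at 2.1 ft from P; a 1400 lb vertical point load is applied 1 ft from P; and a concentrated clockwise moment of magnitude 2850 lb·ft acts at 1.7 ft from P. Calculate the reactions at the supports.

Resultant of the distributed load: 1267.6 × 1.2 = 1521.12 lb at 1 ft from P.
Moments about P: Q_y·4.2 − (1267.6·1.2)·1 − 1650·2.1 − 1400·1 − 2850 = 0 → Q_y = 9236.12/4.2 = 2199.08 ≈ 2199 lb.
ΣF_y = 0: P_y + 2199.08 − 1267.6·1.2 − 1650 − 1400 = 0 → P_y = 2372 lb.
ΣF_x = 0: no horizontal applied forces, so P_x = 0.

P_x = 0, P_y = 2372 lb, Q_y = 2199 lb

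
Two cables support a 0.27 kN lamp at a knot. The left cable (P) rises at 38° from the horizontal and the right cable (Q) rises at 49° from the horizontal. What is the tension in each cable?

ΣF_x = 0: −T_P·cos38° + T_Q·cos49° = 0 → T_Q = 1.20113·T_P.
ΣF_y = 0: T_P·sin38° + T_Q·sin49° = 0.27.
Substitute: T_P·(0.615661 + 1.20113·0.75471) = 0.27 → T_P = 0.177379 ≈ 0.1774 kN.
Then T_Q = 1.20113 × 0.177379 = 0.2131 kN.

T_P = 0.1774 kN, T_Q = 0.2131 kN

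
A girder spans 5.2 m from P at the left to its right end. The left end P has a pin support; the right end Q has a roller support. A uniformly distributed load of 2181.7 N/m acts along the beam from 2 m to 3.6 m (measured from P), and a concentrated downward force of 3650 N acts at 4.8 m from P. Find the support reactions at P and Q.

Resultant of the distributed load: 2181.7 × 1.6 = 3490.72 N at 2.8 m from P.
Taking moments about P: Q_y·5.2 − (2181.7·1.6)·2.8 − 3650·4.8 = 0 → Q_y = 27294.016/5.2 = 5248.85 ≈ 5249 N.
ΣF_y = 0: P_y + 5248.85 − 2181.7·1.6 − 3650 = 0 → P_y = 1892 N.
ΣF_x = 0: no horizontal applied forces, so P_x = 0.

P_x = 0, P_y = 1892 N, Q_y = 5249 N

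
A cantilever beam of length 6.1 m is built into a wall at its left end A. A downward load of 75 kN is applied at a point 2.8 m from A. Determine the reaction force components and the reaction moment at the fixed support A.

ΣF_x = 0: A_x = 0.
ΣF_y = 0: A_y − 75 = 0 → A_y = 75.00 kN.
ΣM about A: M_A − 75·2.8 = 0 → M_A = 210.0 kN·m.

A_x = 0, A_y = 75.00 kN, M_A = 210.0 kN·m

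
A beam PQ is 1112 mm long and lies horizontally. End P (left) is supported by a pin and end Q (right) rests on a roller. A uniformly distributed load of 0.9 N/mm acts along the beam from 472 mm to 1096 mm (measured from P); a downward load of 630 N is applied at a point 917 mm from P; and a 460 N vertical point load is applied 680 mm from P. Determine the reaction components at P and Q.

P_x = 0, P_y = 454.8 N, Q_y = 1197 N

Resultant of the distributed load: 0.9 × 624 = 561.6 N at 784 mm from P.
Moments about P: Q_y·1112 − (0.9·624)·784 − 630·917 − 460·680 = 0 → Q_y = 1330804.4/1112 = 1196.77 ≈ 1197 N.
ΣF_y = 0: P_y + 1196.77 − 0.9·624 − 630 − 460 = 0 → P_y = 454.8 N.
ΣF_x = 0: no horizontal applied forces, so P_x = 0.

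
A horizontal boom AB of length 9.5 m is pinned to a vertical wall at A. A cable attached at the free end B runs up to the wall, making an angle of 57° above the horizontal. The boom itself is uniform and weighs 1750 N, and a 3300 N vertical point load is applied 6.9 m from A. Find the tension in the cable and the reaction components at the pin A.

T = 3901 N, A_x = 2125 N, A_y = 1778 N

ΣM about A: T·sin57°·9.5 − 1750·4.75 − 3300·6.9 = 0 → T = 31082.5/(9.5·0.838671) = 3901.22 ≈ 3901 N.
ΣF_x = 0: A_x − T·cos57° = 0 → A_x = 3901.22 × 0.544639 = 2125 N.
ΣF_y = 0: A_y + T·sin57° − 1750 − 3300 = 0 → A_y = 5050 − 3901.22 × 0.838671 = 1778 N.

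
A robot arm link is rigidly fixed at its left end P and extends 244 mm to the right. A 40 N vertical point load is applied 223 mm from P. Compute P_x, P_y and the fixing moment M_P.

P_x = 0, P_y = 40.00 N, M_P = 8920 N·mm

ΣF_x = 0: P_x = 0.
ΣF_y = 0: P_y − 40 = 0 → P_y = 40.00 N.
ΣM about P: M_P − 40·223 = 0 → M_P = 8920 N·mm.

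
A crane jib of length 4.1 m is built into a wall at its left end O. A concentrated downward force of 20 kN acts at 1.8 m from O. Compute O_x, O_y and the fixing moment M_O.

ΣF_x = 0: O_x = 0.
ΣF_y = 0: O_y − 20 = 0 → O_y = 20.00 kN.
ΣM about O: M_O − 20·1.8 = 0 → M_O = 36.00 kN·m.

O_x = 0, O_y = 20.00 kN, M_O = 36.00 kN·m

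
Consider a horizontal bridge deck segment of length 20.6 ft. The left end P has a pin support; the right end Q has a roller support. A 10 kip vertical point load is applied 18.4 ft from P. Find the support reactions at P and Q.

P_x = 0, P_y = 1.068 kip, Q_y = 8.932 kip

Taking moments about P: Q_y·20.6 − 10·18.4 = 0 → Q_y = 184/20.6 = 8.93204 ≈ 8.932 kip.
ΣF_y = 0: P_y + 8.93204 − 10 = 0 → P_y = 1.068 kip.
ΣF_x = 0: no horizontal applied forces, so P_x = 0.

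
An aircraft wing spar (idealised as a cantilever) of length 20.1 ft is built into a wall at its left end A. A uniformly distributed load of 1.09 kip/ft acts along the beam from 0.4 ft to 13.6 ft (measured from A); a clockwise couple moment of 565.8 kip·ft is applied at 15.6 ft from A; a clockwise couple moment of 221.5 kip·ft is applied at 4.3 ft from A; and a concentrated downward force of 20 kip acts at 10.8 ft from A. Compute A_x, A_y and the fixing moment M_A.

A_x = 0, A_y = 34.39 kip, M_A = 1104 kip·ft

Resultant of the distributed load: 1.09 × 13.2 = 14.388 kip at 7 ft from A.
ΣF_x = 0: A_x = 0.
ΣF_y = 0: A_y − 1.09·13.2 − 20 = 0 → A_y = 34.39 kip.
ΣM about A: M_A − (1.09·13.2)·7 − 565.8 − 221.5 − 20·10.8 = 0 → M_A = 1104 kip·ft.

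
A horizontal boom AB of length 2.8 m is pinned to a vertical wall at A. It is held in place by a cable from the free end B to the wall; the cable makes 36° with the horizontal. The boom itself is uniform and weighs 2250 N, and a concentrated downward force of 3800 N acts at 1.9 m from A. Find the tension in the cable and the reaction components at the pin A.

ΣM about A: T·sin36°·2.8 − 2250·1.4 − 3800·1.9 = 0 → T = 10370/(2.8·0.587785) = 6300.89 ≈ 6301 N.
ΣF_x = 0: A_x − T·cos36° = 0 → A_x = 6300.89 × 0.809017 = 5098 N.
ΣF_y = 0: A_y + T·sin36° − 2250 − 3800 = 0 → A_y = 6050 − 6300.89 × 0.587785 = 2346 N.

T = 6301 N, A_x = 5098 N, A_y = 2346 N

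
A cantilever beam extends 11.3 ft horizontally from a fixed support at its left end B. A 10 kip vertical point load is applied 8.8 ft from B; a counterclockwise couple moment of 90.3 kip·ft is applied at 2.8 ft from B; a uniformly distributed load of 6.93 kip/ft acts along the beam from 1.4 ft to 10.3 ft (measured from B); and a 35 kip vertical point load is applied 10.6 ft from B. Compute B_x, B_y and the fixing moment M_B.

B_x = 0, B_y = 106.7 kip, M_B = 729.5 kip·ft

Resultant of the distributed load: 6.93 × 8.9 = 61.677 kip at 5.85 ft from B.
ΣF_x = 0: B_x = 0.
ΣF_y = 0: B_y − 10 − 6.93·8.9 − 35 = 0 → B_y = 106.7 kip.
ΣM about B: M_B − 10·8.8 + 90.3 − (6.93·8.9)·5.85 − 35·10.6 = 0 → M_B = 729.5 kip·ft.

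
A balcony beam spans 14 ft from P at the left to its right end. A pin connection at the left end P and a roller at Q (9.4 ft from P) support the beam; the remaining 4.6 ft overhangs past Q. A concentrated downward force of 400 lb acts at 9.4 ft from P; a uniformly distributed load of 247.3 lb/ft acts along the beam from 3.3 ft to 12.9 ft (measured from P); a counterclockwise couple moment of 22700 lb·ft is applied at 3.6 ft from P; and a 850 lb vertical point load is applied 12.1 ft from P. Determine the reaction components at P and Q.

Resultant of the distributed load: 247.3 × 9.6 = 2374.08 lb at 8.1 ft from P.
Taking moments about P: Q_y·9.4 − 400·9.4 − (247.3·9.6)·8.1 + 22700 − 850·12.1 = 0 → Q_y = 10575.048/9.4 = 1125.01 ≈ 1125 lb.
ΣF_y = 0: P_y + 1125.01 − 400 − 247.3·9.6 − 850 = 0 → P_y = 2499 lb.
ΣF_x = 0: no horizontal applied forces, so P_x = 0.

P_x = 0, P_y = 2499 lb, Q_y = 1125 lb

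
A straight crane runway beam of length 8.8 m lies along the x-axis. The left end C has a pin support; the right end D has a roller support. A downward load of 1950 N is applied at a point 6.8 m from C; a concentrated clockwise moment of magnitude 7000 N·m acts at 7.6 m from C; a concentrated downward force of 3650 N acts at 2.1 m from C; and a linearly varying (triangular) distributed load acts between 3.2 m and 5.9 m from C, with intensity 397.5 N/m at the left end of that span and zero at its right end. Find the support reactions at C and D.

Resultant of the triangular load: ½ × 397.5 × 2.7 = 536.625 N, acting at 4.1 m from C (one-third of the span from the peak).
ΣM about C: D_y·8.8 − 1950·6.8 − 7000 − 3650·2.1 − (½·397.5·2.7)·4.1 = 0 → D_y = 30125.1625/8.8 = 3423.31 ≈ 3423 N.
ΣF_y = 0: C_y + 3423.31 − 1950 − 3650 − ½·397.5·2.7 = 0 → C_y = 2713 N.
ΣF_x = 0: no horizontal applied forces, so C_x = 0.

C_x = 0, C_y = 2713 N, D_y = 3423 N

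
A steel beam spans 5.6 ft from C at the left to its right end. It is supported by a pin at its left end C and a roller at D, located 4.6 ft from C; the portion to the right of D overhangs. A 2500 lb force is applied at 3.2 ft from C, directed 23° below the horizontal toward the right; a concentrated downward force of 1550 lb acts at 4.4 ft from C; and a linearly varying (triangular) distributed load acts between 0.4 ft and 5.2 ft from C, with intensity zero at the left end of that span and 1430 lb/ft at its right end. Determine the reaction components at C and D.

C_x = -2301 lb, C_y = 1111 lb, D_y = 4848 lb

Resultant of the triangular load: ½ × 1430 × 4.8 = 3432 lb, acting at 3.6 ft from C (one-third of the span from the peak).
Moments about C: D_y·4.6 − 2500·sin23°·3.2 − 1550·4.4 − (½·1430·4.8)·3.6 = 0 → D_y = 22301/4.6 = 4848.04 ≈ 4848 lb.
ΣF_y = 0: C_y + 4848.04 − 2500·sin23° − 1550 − ½·1430·4.8 = 0 → C_y = 1111 lb.
ΣF_x = 0: C_x + 2500·cos23° = 0 → C_x = -2301 lb.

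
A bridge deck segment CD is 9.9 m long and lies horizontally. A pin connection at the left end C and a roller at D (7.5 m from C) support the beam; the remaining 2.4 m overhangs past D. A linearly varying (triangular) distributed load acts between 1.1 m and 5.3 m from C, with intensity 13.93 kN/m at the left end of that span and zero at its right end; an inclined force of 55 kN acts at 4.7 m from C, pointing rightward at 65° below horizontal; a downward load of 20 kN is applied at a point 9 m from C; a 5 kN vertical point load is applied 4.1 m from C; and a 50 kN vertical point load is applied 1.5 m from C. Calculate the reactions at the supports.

C_x = -23.24 kN, C_y = 76.38 kN, D_y = 77.72 kN

Resultant of the triangular load: ½ × 13.93 × 4.2 = 29.253 kN, acting at 2.5 m from C (one-third of the span from the peak).
Moments about C: D_y·7.5 − (½·13.93·4.2)·2.5 − 55·sin65°·4.7 − 20·9 − 5·4.1 − 50·1.5 = 0 → D_y = 582.913/7.5 = 77.7217 ≈ 77.72 kN.
ΣF_y = 0: C_y + 77.7217 − ½·13.93·4.2 − 55·sin65° − 20 − 5 − 50 = 0 → C_y = 76.38 kN.
ΣF_x = 0: C_x + 55·cos65° = 0 → C_x = -23.24 kN.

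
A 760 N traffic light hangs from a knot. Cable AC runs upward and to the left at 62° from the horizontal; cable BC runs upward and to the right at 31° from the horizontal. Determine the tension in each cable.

T_AC = 652.3 N, T_BC = 357.3 N

ΣF_x = 0: −T_AC·cos62° + T_BC·cos31° = 0 → T_BC = 0.547701·T_AC.
ΣF_y = 0: T_AC·sin62° + T_BC·sin31° = 760.
Substitute: T_AC·(0.882948 + 0.547701·0.515038) = 760 → T_AC = 652.341 ≈ 652.3 N.
Then T_BC = 0.547701 × 652.341 = 357.3 N.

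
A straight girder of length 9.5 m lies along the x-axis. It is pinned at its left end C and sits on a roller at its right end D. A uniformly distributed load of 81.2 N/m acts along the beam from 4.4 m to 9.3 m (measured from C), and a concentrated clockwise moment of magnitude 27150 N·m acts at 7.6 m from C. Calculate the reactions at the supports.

Resultant of the distributed load: 81.2 × 4.9 = 397.88 N at 6.85 m from C.
Moments about C: D_y·9.5 − (81.2·4.9)·6.85 − 27150 = 0 → D_y = 29875.478/9.5 = 3144.79 ≈ 3145 N.
ΣF_y = 0: C_y + 3144.79 − 81.2·4.9 = 0 → C_y = -2747 N.
ΣF_x = 0: no horizontal applied forces, so C_x = 0.

C_x = 0, C_y = -2747 N, D_y = 3145 N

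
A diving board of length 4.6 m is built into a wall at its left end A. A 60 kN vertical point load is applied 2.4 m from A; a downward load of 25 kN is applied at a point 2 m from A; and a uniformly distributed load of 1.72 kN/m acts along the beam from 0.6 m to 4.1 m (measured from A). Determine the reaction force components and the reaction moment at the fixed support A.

Resultant of the distributed load: 1.72 × 3.5 = 6.02 kN at 2.35 m from A.
ΣF_x = 0: A_x = 0.
ΣF_y = 0: A_y − 60 − 25 − 1.72·3.5 = 0 → A_y = 91.02 kN.
ΣM about A: M_A − 60·2.4 − 25·2 − (1.72·3.5)·2.35 = 0 → M_A = 208.1 kN·m.

A_x = 0, A_y = 91.02 kN, M_A = 208.1 kN·m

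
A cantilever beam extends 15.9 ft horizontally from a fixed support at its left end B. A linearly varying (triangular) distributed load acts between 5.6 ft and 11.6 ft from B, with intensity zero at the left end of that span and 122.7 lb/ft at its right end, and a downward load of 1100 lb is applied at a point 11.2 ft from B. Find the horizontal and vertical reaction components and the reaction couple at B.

Resultant of the triangular load: ½ × 122.7 × 6 = 368.1 lb, acting at 9.6 ft from B (one-third of the span from the peak).
ΣF_x = 0: B_x = 0.
ΣF_y = 0: B_y − ½·122.7·6 − 1100 = 0 → B_y = 1468 lb.
ΣM about B: M_B − (½·122.7·6)·9.6 − 1100·11.2 = 0 → M_B = 15850 lb·ft.

B_x = 0, B_y = 1468 lb, M_B = 15850 lb·ft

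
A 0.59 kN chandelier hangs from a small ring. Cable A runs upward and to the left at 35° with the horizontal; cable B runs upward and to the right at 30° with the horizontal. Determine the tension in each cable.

T_A = 0.5638 kN, T_B = 0.5333 kN

ΣF_x = 0: −T_A·cos35° + T_B·cos30° = 0 → T_B = 0.945875·T_A.
ΣF_y = 0: T_A·sin35° + T_B·sin30° = 0.59.
Substitute: T_A·(0.573576 + 0.945875·0.5) = 0.59 → T_A = 0.563777 ≈ 0.5638 kN.
Then T_B = 0.945875 × 0.563777 = 0.5333 kN.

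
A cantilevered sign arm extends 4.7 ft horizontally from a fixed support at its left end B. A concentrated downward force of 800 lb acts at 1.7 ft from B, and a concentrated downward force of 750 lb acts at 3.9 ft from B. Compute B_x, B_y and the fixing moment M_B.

ΣF_x = 0: B_x = 0.
ΣF_y = 0: B_y − 800 − 750 = 0 → B_y = 1550 lb.
ΣM about B: M_B − 800·1.7 − 750·3.9 = 0 → M_B = 4285 lb·ft.

B_x = 0, B_y = 1550 lb, M_B = 4285 lb·ft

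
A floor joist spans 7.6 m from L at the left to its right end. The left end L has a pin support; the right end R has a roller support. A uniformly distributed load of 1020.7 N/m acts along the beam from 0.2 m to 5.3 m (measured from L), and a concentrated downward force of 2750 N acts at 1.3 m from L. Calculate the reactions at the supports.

Resultant of the distributed load: 1020.7 × 5.1 = 5205.57 N at 2.75 m from L.
ΣM about L: R_y·7.6 − (1020.7·5.1)·2.75 − 2750·1.3 = 0 → R_y = 17890.3175/7.6 = 2353.99 ≈ 2354 N.
ΣF_y = 0: L_y + 2353.99 − 1020.7·5.1 − 2750 = 0 → L_y = 5602 N.
ΣF_x = 0: no horizontal applied forces, so L_x = 0.

L_x = 0, L_y = 5602 N, R_y = 2354 N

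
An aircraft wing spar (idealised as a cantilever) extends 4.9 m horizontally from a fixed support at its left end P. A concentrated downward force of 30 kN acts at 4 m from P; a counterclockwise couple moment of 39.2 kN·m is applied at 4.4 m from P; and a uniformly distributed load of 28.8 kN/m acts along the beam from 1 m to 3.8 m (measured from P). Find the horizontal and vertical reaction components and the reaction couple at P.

P_x = 0, P_y = 110.6 kN, M_P = 274.3 kN·m

Resultant of the distributed load: 28.8 × 2.8 = 80.64 kN at 2.4 m from P.
ΣF_x = 0: P_x = 0.
ΣF_y = 0: P_y − 30 − 28.8·2.8 = 0 → P_y = 110.6 kN.
ΣM about P: M_P − 30·4 + 39.2 − (28.8·2.8)·2.4 = 0 → M_P = 274.3 kN·m.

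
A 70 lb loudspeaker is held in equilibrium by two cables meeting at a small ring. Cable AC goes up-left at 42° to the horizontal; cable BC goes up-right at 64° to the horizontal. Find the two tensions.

ΣF_x = 0: −T_AC·cos42° + T_BC·cos64° = 0 → T_BC = 1.69524·T_AC.
ΣF_y = 0: T_AC·sin42° + T_BC·sin64° = 70.
Substitute: T_AC·(0.669131 + 1.69524·0.898794) = 70 → T_AC = 31.9226 ≈ 31.92 lb.
Then T_BC = 1.69524 × 31.9226 = 54.12 lb.

T_AC = 31.92 lb, T_BC = 54.12 lb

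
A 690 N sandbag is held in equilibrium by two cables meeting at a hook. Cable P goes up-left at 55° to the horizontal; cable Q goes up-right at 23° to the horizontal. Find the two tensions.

ΣF_x = 0: −T_P·cos55° + T_Q·cos23° = 0 → T_Q = 0.623111·T_P.
ΣF_y = 0: T_P·sin55° + T_Q·sin23° = 690.
Substitute: T_P·(0.819152 + 0.623111·0.390731) = 690 → T_P = 649.338 ≈ 649.3 N.
Then T_Q = 0.623111 × 649.338 = 404.6 N.

T_P = 649.3 N, T_Q = 404.6 N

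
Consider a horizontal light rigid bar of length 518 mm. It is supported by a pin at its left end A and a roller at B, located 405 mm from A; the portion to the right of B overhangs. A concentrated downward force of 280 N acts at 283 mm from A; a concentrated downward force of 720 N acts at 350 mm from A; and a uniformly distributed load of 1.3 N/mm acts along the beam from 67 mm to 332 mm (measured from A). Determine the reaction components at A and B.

A_x = 0, A_y = 356.9 N, B_y = 987.6 N

Resultant of the distributed load: 1.3 × 265 = 344.5 N at 199.5 mm from A.
ΣM about A: B_y·405 − 280·283 − 720·350 − (1.3·265)·199.5 = 0 → B_y = 399967.75/405 = 987.575 ≈ 987.6 N.
ΣF_y = 0: A_y + 987.575 − 280 − 720 − 1.3·265 = 0 → A_y = 356.9 N.
ΣF_x = 0: no horizontal applied forces, so A_x = 0.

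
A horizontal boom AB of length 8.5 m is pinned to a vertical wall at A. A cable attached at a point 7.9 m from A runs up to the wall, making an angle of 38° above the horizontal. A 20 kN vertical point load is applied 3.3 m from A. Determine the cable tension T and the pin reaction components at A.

ΣM about A: T·sin38°·7.9 − 20·3.3 = 0 → T = 66/(7.9·0.615661) = 13.5699 ≈ 13.57 kN.
ΣF_x = 0: A_x − T·cos38° = 0 → A_x = 13.5699 × 0.788011 = 10.69 kN.
ΣF_y = 0: A_y + T·sin38° − 20 = 0 → A_y = 20 − 13.5699 × 0.615661 = 11.65 kN.

T = 13.57 kN, A_x = 10.69 kN, A_y = 11.65 kN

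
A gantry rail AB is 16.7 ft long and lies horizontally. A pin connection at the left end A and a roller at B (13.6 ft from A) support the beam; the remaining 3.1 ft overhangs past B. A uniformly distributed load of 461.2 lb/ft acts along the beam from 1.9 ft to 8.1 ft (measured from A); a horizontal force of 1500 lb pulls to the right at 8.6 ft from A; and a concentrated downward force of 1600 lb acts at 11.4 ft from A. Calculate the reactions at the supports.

A_x = -1500 lb, A_y = 2067 lb, B_y = 2392 lb

Resultant of the distributed load: 461.2 × 6.2 = 2859.44 lb at 5 ft from A.
ΣM about A: B_y·13.6 − (461.2·6.2)·5 − 1600·11.4 = 0 → B_y = 32537.2/13.6 = 2392.44 ≈ 2392 lb.
ΣF_y = 0: A_y + 2392.44 − 461.2·6.2 − 1600 = 0 → A_y = 2067 lb.
ΣF_x = 0: A_x + 1500 = 0 → A_x = -1500 lb.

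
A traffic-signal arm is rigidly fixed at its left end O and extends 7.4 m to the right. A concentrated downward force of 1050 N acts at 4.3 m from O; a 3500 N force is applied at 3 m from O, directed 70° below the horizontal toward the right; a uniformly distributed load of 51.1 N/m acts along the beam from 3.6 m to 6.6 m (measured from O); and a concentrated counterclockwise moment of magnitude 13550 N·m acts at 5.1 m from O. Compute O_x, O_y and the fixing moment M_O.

O_x = -1197 N, O_y = 4492 N, M_O = 1614 N·m

Resultant of the distributed load: 51.1 × 3 = 153.3 N at 5.1 m from O.
ΣF_x = 0: O_x + 3500·cos70° = 0 → O_x = -1197 N.
ΣF_y = 0: O_y − 1050 − 3500·sin70° − 51.1·3 = 0 → O_y = 4492 N.
ΣM about O: M_O − 1050·4.3 − 3500·sin70°·3 − (51.1·3)·5.1 + 13550 = 0 → M_O = 1614 N·m.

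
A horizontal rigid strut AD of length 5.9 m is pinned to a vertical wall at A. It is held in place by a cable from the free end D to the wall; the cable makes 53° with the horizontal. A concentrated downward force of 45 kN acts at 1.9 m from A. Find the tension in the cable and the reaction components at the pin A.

ΣM about A: T·sin53°·5.9 − 45·1.9 = 0 → T = 85.5/(5.9·0.798636) = 18.1453 ≈ 18.15 kN.
ΣF_x = 0: A_x − T·cos53° = 0 → A_x = 18.1453 × 0.601815 = 10.92 kN.
ΣF_y = 0: A_y + T·sin53° − 45 = 0 → A_y = 45 − 18.1453 × 0.798636 = 30.51 kN.

T = 18.15 kN, A_x = 10.92 kN, A_y = 30.51 kN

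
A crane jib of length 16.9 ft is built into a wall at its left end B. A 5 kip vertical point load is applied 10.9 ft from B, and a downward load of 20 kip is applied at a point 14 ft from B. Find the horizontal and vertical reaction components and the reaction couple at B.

ΣF_x = 0: B_x = 0.
ΣF_y = 0: B_y − 5 − 20 = 0 → B_y = 25.00 kip.
ΣM about B: M_B − 5·10.9 − 20·14 = 0 → M_B = 334.5 kip·ft.

B_x = 0, B_y = 25.00 kip, M_B = 334.5 kip·ft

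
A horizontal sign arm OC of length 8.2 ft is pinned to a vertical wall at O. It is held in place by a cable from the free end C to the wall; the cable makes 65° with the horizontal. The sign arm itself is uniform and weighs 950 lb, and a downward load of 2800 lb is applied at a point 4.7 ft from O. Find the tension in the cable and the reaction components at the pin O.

ΣM about O: T·sin65°·8.2 − 950·4.1 − 2800·4.7 = 0 → T = 17055/(8.2·0.906308) = 2294.89 ≈ 2295 lb.
ΣF_x = 0: O_x − T·cos65° = 0 → O_x = 2294.89 × 0.422618 = 969.9 lb.
ΣF_y = 0: O_y + T·sin65° − 950 − 2800 = 0 → O_y = 3750 − 2294.89 × 0.906308 = 1670 lb.

T = 2295 lb, O_x = 969.9 lb, O_y = 1670 lb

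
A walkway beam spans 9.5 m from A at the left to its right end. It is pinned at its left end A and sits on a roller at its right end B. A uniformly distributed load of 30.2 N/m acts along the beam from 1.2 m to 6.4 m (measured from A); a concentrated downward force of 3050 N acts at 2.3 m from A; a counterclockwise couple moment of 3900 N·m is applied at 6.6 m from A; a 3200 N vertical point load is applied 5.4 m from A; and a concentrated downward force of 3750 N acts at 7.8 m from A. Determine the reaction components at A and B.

A_x = 0, A_y = 4868 N, B_y = 5289 N

Resultant of the distributed load: 30.2 × 5.2 = 157.04 N at 3.8 m from A.
Moments about A: B_y·9.5 − (30.2·5.2)·3.8 − 3050·2.3 + 3900 − 3200·5.4 − 3750·7.8 = 0 → B_y = 50241.752/9.5 = 5288.61 ≈ 5289 N.
ΣF_y = 0: A_y + 5288.61 − 30.2·5.2 − 3050 − 3200 − 3750 = 0 → A_y = 4868 N.
ΣF_x = 0: no horizontal applied forces, so A_x = 0.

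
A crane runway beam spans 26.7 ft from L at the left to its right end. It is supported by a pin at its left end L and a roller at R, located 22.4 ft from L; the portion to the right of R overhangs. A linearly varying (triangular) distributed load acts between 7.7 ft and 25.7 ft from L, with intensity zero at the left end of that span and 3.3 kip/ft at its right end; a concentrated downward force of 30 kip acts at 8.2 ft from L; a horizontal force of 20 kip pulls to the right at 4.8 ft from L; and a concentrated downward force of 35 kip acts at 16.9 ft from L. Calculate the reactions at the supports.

L_x = -20.00 kip, L_y = 31.19 kip, R_y = 63.51 kip

Resultant of the triangular load: ½ × 3.3 × 18 = 29.7 kip, acting at 19.7 ft from L (one-third of the span from the peak).
ΣM about L: R_y·22.4 − (½·3.3·18)·19.7 − 30·8.2 − 35·16.9 = 0 → R_y = 1422.59/22.4 = 63.5085 ≈ 63.51 kip.
ΣF_y = 0: L_y + 63.5085 − ½·3.3·18 − 30 − 35 = 0 → L_y = 31.19 kip.
ΣF_x = 0: L_x + 20 = 0 → L_x = -20.00 kip.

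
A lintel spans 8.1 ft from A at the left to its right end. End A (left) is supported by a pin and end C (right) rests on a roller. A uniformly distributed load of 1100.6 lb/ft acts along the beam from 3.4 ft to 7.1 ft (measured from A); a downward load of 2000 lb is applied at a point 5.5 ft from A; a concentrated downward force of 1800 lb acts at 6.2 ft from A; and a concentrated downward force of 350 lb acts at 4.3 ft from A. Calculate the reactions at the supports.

Resultant of the distributed load: 1100.6 × 3.7 = 4072.22 lb at 5.25 ft from A.
Moments about A: C_y·8.1 − (1100.6·3.7)·5.25 − 2000·5.5 − 1800·6.2 − 350·4.3 = 0 → C_y = 45044.155/8.1 = 5561.01 ≈ 5561 lb.
ΣF_y = 0: A_y + 5561.01 − 1100.6·3.7 − 2000 − 1800 − 350 = 0 → A_y = 2661 lb.
ΣF_x = 0: no horizontal applied forces, so A_x = 0.

A_x = 0, A_y = 2661 lb, C_y = 5561 lb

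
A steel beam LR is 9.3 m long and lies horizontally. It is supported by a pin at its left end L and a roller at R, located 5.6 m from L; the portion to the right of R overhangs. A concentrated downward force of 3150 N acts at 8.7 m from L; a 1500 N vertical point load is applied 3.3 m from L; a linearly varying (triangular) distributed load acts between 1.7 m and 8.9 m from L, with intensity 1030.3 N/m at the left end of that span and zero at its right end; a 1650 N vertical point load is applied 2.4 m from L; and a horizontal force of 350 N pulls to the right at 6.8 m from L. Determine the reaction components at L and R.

L_x = -350.0 N, L_y = 808.7 N, R_y = 9200 N

Resultant of the triangular load: ½ × 1030.3 × 7.2 = 3709.08 N, acting at 4.1 m from L (one-third of the span from the peak).
Taking moments about L: R_y·5.6 − 3150·8.7 − 1500·3.3 − (½·1030.3·7.2)·4.1 − 1650·2.4 = 0 → R_y = 51522.228/5.6 = 9200.4 ≈ 9200 N.
ΣF_y = 0: L_y + 9200.4 − 3150 − 1500 − ½·1030.3·7.2 − 1650 = 0 → L_y = 808.7 N.
ΣF_x = 0: L_x + 350 = 0 → L_x = -350.0 N.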